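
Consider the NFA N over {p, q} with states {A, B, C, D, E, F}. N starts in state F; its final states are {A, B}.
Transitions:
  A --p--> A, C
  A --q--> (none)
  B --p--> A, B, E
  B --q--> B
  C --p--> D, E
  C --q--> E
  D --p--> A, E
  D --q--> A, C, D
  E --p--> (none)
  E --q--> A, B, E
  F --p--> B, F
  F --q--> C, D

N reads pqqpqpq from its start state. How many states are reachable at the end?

5

Start: {F}
read p: {B, F}
read q: {B, C, D}
read q: {A, B, C, D, E}
read p: {A, B, C, D, E}
read q: {A, B, C, D, E}
read p: {A, B, C, D, E}
read q: {A, B, C, D, E}
Final reachable set {A, B, C, D, E} has 5 states.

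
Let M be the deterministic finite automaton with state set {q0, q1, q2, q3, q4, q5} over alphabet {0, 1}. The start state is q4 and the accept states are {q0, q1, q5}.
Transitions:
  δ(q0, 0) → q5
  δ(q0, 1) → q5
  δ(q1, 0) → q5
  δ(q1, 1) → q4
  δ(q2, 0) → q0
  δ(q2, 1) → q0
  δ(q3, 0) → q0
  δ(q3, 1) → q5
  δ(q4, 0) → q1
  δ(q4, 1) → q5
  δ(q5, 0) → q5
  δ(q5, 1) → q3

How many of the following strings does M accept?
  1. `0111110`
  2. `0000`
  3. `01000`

`0111110`: accepted
`0000`: accepted
`01000`: accepted

3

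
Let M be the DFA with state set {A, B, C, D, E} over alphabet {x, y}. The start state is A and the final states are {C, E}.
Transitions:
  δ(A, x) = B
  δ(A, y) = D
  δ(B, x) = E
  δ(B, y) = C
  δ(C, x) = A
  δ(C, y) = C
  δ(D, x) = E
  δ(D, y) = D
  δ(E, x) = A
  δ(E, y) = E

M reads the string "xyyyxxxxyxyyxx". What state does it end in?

A --x--> B
B --y--> C
C --y--> C
C --y--> C
C --x--> A
A --x--> B
B --x--> E
E --x--> A
A --y--> D
D --x--> E
E --y--> E
E --y--> E
E --x--> A
A --x--> B

B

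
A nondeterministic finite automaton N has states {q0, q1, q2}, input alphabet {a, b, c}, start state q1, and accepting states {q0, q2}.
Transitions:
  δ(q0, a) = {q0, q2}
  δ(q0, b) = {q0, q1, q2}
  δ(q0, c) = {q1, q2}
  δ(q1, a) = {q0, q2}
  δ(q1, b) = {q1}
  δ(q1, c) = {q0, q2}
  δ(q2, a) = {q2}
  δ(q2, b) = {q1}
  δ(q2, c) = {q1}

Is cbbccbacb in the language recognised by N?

rejected

Start: {q1}
read c: {q0, q2}
read b: {q0, q1, q2}
read b: {q0, q1, q2}
read c: {q0, q1, q2}
read c: {q0, q1, q2}
read b: {q0, q1, q2}
read a: {q0, q2}
read c: {q1, q2}
read b: {q1}
Reachable ∩ accepting = {} — empty.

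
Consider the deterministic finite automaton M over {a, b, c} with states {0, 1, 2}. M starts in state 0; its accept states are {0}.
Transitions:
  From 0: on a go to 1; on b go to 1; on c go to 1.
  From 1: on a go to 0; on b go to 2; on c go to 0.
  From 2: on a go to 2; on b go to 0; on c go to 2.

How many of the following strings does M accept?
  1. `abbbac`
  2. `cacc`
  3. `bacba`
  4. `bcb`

1

`abbbac`: rejected
`cacc`: accepted
`bacba`: rejected
`bcb`: rejected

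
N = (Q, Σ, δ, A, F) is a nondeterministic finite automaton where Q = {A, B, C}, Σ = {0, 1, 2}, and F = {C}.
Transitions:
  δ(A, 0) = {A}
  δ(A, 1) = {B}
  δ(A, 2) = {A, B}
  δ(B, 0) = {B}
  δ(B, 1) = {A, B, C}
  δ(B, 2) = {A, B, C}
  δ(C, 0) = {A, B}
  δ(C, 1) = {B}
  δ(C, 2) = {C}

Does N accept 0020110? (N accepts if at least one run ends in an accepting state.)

Start: {A}
read 0: {A}
read 0: {A}
read 2: {A, B}
read 0: {A, B}
read 1: {A, B, C}
read 1: {A, B, C}
read 0: {A, B}
Reachable ∩ accepting = {} — empty.

rejected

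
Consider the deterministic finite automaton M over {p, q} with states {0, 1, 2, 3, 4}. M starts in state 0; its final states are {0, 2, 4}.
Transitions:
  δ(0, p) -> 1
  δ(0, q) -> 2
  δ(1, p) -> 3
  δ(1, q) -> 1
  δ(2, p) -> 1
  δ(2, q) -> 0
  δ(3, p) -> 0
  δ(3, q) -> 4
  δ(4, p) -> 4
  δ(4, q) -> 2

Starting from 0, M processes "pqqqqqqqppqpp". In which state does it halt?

3

0 --p--> 1
1 --q--> 1
1 --q--> 1
1 --q--> 1
1 --q--> 1
1 --q--> 1
1 --q--> 1
1 --q--> 1
1 --p--> 3
3 --p--> 0
0 --q--> 2
2 --p--> 1
1 --p--> 3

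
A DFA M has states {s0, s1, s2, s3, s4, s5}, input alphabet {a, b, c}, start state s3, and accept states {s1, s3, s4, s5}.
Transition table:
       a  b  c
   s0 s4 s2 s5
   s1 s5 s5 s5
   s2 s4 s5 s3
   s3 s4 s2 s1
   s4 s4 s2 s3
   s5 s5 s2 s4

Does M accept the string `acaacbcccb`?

rejected

s3 --a--> s4
s4 --c--> s3
s3 --a--> s4
s4 --a--> s4
s4 --c--> s3
s3 --b--> s2
s2 --c--> s3
s3 --c--> s1
s1 --c--> s5
s5 --b--> s2
End in state s2, which is not an accepting state.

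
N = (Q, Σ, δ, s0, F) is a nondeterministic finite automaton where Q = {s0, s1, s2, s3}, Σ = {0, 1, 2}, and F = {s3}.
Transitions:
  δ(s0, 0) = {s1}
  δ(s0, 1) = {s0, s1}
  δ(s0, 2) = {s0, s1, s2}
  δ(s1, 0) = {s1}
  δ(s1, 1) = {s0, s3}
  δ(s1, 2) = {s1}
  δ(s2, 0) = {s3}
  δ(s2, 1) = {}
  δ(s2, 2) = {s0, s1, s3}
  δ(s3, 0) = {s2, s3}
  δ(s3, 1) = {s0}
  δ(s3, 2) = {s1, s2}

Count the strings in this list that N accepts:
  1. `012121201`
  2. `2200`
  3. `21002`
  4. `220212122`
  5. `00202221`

5

`012121201`: accepted
`2200`: accepted
`21002`: accepted
`220212122`: accepted
`00202221`: accepted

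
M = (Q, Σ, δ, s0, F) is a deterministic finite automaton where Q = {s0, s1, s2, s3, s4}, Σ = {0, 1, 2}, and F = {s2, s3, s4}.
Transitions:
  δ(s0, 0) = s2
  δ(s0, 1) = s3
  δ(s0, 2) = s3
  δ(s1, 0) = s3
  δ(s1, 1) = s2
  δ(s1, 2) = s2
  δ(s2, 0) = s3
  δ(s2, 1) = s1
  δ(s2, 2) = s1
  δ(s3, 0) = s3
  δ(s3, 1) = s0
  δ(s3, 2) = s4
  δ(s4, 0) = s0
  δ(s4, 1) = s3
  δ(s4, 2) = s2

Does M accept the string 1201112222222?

s0 --1--> s3
s3 --2--> s4
s4 --0--> s0
s0 --1--> s3
s3 --1--> s0
s0 --1--> s3
s3 --2--> s4
s4 --2--> s2
s2 --2--> s1
s1 --2--> s2
s2 --2--> s1
s1 --2--> s2
s2 --2--> s1
End in state s1, which is not an accepting state.

rejected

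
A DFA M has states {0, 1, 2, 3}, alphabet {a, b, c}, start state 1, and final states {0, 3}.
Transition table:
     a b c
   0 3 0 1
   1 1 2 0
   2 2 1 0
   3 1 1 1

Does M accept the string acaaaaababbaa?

1 --a--> 1
1 --c--> 0
0 --a--> 3
3 --a--> 1
1 --a--> 1
1 --a--> 1
1 --a--> 1
1 --b--> 2
2 --a--> 2
2 --b--> 1
1 --b--> 2
2 --a--> 2
2 --a--> 2
End in state 2, which is not an accepting state.

rejected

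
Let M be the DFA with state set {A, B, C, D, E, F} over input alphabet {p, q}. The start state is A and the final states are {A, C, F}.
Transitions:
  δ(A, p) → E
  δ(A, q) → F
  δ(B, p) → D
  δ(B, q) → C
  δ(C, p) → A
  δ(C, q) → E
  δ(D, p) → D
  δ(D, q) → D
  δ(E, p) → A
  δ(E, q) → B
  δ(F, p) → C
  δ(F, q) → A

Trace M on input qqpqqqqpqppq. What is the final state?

D

A --q--> F
F --q--> A
A --p--> E
E --q--> B
B --q--> C
C --q--> E
E --q--> B
B --p--> D
D --q--> D
D --p--> D
D --p--> D
D --q--> D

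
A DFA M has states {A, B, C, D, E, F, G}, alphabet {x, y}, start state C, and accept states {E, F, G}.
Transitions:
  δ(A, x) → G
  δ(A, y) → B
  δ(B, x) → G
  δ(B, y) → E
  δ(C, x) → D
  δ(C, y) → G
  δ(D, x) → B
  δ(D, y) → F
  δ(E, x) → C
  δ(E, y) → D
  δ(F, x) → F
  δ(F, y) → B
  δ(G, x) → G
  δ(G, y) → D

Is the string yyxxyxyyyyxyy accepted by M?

C --y--> G
G --y--> D
D --x--> B
B --x--> G
G --y--> D
D --x--> B
B --y--> E
E --y--> D
D --y--> F
F --y--> B
B --x--> G
G --y--> D
D --y--> F
End in state F, which is an accepting state.

accepted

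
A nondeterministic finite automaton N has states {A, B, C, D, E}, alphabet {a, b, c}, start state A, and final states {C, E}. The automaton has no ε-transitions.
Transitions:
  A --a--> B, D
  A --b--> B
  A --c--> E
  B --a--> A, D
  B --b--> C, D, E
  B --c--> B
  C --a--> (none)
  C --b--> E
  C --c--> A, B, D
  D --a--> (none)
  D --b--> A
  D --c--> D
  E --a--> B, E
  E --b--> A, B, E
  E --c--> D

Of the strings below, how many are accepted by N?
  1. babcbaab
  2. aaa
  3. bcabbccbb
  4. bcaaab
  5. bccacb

babcbaab: accepted
aaa: rejected
bcabbccbb: accepted
bcaaab: rejected
bccacb: accepted

3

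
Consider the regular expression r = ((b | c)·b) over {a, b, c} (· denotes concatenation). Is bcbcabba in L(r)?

no

No split of bcbcabba into u·v has (b|c) matching u and b matching v.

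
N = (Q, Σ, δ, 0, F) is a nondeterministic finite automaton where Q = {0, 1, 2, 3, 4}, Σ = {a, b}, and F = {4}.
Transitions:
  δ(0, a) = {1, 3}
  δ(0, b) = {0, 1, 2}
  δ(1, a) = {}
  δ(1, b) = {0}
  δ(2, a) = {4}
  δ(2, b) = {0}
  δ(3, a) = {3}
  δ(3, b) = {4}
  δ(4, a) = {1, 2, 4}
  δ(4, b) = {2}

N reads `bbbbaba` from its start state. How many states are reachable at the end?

4

Start: {0}
read b: {0, 1, 2}
read b: {0, 1, 2}
read b: {0, 1, 2}
read b: {0, 1, 2}
read a: {1, 3, 4}
read b: {0, 2, 4}
read a: {1, 2, 3, 4}
Final reachable set {1, 2, 3, 4} has 4 states.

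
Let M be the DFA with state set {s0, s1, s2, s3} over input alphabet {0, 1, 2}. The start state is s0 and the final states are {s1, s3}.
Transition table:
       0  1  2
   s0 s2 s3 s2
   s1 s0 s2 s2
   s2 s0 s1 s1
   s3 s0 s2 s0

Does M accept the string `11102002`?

accepted

s0 --1--> s3
s3 --1--> s2
s2 --1--> s1
s1 --0--> s0
s0 --2--> s2
s2 --0--> s0
s0 --0--> s2
s2 --2--> s1
End in state s1, which is an accepting state.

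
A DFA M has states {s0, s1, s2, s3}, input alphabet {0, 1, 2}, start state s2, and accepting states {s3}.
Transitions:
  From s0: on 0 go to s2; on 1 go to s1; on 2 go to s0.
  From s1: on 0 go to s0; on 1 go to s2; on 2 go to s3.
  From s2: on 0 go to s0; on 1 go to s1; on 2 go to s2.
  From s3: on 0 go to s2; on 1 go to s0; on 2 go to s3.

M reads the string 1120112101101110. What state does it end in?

s0

s2 --1--> s1
s1 --1--> s2
s2 --2--> s2
s2 --0--> s0
s0 --1--> s1
s1 --1--> s2
s2 --2--> s2
s2 --1--> s1
s1 --0--> s0
s0 --1--> s1
s1 --1--> s2
s2 --0--> s0
s0 --1--> s1
s1 --1--> s2
s2 --1--> s1
s1 --0--> s0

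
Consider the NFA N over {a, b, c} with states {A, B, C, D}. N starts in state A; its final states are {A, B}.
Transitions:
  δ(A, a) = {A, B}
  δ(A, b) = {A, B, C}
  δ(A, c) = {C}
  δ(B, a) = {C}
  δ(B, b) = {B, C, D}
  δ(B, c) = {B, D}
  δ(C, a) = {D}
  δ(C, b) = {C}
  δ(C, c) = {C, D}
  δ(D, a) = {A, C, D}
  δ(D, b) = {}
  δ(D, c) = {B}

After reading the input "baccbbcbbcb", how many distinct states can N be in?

3

Start: {A}
read b: {A, B, C}
read a: {A, B, C, D}
read c: {B, C, D}
read c: {B, C, D}
read b: {B, C, D}
read b: {B, C, D}
read c: {B, C, D}
read b: {B, C, D}
read b: {B, C, D}
read c: {B, C, D}
read b: {B, C, D}
Final reachable set {B, C, D} has 3 states.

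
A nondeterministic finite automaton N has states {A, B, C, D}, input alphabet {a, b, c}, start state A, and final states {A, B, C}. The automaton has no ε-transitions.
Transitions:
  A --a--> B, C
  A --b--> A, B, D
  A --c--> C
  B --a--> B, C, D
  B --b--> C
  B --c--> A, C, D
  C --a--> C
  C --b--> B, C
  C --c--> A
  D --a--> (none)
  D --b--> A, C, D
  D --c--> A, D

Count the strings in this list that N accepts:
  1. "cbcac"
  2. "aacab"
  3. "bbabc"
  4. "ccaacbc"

"cbcac": accepted
"aacab": accepted
"bbabc": accepted
"ccaacbc": accepted

4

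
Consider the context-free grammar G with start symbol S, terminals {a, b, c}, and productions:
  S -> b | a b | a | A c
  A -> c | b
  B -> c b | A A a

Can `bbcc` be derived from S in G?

no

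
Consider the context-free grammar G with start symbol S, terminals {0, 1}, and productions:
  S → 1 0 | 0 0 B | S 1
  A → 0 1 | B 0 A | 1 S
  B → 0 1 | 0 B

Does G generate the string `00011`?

S ⇒ S1 ⇒ 00B1 ⇒ 00011

yes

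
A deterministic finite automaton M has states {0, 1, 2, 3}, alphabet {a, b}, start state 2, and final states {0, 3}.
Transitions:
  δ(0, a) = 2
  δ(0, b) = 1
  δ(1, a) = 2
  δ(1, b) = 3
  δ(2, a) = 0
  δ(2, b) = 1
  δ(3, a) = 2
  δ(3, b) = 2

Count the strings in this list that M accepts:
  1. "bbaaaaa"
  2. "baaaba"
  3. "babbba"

"bbaaaaa": rejected
"baaaba": rejected
"babbba": accepted

1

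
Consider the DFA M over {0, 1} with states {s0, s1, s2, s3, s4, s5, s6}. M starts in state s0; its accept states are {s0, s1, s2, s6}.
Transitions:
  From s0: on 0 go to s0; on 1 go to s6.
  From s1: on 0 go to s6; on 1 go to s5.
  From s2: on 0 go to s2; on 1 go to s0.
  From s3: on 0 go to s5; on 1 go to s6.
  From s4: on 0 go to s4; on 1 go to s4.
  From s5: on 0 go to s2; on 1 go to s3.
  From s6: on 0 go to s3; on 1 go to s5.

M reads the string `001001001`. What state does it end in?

s0

s0 --0--> s0
s0 --0--> s0
s0 --1--> s6
s6 --0--> s3
s3 --0--> s5
s5 --1--> s3
s3 --0--> s5
s5 --0--> s2
s2 --1--> s0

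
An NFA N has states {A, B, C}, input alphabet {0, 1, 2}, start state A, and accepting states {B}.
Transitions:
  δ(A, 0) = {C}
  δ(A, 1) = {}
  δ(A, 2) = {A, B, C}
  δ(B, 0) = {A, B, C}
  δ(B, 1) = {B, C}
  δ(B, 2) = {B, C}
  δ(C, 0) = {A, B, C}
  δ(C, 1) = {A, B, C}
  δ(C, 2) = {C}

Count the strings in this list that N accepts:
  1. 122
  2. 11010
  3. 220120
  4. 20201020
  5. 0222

122: rejected
11010: rejected
220120: accepted
20201020: accepted
0222: rejected

2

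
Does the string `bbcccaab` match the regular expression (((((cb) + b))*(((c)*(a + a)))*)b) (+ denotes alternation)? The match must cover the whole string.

yes

Split as bbcccaa·b: ((((cb)+b))*(((c)*(a+a)))*) matches bbcccaa and b matches b.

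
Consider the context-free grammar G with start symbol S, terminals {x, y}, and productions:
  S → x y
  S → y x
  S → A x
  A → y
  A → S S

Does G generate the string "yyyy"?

no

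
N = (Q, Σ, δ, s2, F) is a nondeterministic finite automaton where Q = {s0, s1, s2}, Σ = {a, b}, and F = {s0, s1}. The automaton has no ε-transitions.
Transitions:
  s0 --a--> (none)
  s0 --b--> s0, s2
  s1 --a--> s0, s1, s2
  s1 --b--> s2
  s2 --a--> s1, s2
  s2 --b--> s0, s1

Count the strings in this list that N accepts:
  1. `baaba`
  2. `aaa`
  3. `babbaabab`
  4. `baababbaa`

4

`baaba`: accepted
`aaa`: accepted
`babbaabab`: accepted
`baababbaa`: accepted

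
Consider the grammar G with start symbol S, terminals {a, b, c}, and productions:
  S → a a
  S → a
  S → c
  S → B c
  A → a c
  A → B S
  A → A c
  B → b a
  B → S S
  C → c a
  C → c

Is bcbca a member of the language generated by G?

no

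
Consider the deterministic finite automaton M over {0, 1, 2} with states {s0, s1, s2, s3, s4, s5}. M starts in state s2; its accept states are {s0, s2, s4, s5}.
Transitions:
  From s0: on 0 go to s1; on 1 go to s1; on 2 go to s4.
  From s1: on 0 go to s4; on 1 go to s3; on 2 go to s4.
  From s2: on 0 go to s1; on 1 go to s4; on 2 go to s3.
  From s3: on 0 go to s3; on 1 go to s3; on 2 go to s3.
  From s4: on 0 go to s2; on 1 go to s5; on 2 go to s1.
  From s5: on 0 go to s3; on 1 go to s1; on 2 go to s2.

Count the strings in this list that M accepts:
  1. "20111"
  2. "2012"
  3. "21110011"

"20111": rejected
"2012": rejected
"21110011": rejected

0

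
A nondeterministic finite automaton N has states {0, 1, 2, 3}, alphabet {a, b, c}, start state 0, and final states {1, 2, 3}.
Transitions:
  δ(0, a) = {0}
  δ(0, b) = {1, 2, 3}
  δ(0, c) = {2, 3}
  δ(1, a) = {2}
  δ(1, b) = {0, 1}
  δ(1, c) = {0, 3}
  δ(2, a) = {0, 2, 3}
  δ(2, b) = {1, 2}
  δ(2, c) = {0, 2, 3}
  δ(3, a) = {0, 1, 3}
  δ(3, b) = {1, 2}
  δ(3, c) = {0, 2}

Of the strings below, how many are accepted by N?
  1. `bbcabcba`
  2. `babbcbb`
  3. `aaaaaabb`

`bbcabcba`: accepted
`babbcbb`: accepted
`aaaaaabb`: accepted

3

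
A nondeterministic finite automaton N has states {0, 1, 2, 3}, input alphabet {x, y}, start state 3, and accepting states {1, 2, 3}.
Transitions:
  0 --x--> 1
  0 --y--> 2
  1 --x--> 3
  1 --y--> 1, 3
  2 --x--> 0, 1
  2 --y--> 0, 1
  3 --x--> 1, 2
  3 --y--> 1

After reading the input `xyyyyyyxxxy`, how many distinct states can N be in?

Start: {3}
read x: {1, 2}
read y: {0, 1, 3}
read y: {1, 2, 3}
read y: {0, 1, 3}
read y: {1, 2, 3}
read y: {0, 1, 3}
read y: {1, 2, 3}
read x: {0, 1, 2, 3}
read x: {0, 1, 2, 3}
read x: {0, 1, 2, 3}
read y: {0, 1, 2, 3}
Final reachable set {0, 1, 2, 3} has 4 states.

4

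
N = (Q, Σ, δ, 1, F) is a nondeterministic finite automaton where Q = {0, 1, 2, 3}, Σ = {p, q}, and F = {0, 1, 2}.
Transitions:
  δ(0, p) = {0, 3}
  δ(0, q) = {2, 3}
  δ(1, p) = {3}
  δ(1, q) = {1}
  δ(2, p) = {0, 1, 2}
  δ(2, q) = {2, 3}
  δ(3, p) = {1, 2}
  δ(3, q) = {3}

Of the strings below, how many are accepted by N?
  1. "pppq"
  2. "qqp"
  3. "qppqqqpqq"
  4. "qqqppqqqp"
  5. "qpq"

"pppq": accepted
"qqp": rejected
"qppqqqpqq": accepted
"qqqppqqqp": accepted
"qpq": rejected

3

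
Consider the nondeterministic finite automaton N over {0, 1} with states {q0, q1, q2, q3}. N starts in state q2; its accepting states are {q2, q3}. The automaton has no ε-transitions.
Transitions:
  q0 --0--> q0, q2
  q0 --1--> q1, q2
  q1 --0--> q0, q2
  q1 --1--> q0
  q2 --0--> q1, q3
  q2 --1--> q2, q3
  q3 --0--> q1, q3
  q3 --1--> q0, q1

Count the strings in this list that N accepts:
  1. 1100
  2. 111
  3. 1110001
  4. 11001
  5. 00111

1100: accepted
111: accepted
1110001: accepted
11001: accepted
00111: accepted

5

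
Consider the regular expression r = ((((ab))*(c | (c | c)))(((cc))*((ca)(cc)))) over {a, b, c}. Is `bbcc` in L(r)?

no

No split of bbcc into u·v has (((ab))*(c|(c|c))) matching u and (((cc))*((ca)(cc))) matching v.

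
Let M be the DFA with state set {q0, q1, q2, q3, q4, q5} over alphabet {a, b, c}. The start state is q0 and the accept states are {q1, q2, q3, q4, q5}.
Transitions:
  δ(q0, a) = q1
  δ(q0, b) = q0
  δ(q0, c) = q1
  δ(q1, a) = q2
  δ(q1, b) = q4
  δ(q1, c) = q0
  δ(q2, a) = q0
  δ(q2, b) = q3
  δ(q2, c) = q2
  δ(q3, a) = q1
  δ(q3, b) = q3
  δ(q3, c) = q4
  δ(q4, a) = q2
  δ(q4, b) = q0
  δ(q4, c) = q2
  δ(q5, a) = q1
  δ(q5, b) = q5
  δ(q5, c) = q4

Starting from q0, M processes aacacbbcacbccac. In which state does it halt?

q0 --a--> q1
q1 --a--> q2
q2 --c--> q2
q2 --a--> q0
q0 --c--> q1
q1 --b--> q4
q4 --b--> q0
q0 --c--> q1
q1 --a--> q2
q2 --c--> q2
q2 --b--> q3
q3 --c--> q4
q4 --c--> q2
q2 --a--> q0
q0 --c--> q1

q1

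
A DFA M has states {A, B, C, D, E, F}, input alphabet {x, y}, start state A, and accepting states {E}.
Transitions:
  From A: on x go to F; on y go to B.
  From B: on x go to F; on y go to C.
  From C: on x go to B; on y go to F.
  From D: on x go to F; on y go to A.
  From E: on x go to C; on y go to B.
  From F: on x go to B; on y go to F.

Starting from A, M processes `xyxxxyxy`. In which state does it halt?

C

A --x--> F
F --y--> F
F --x--> B
B --x--> F
F --x--> B
B --y--> C
C --x--> B
B --y--> C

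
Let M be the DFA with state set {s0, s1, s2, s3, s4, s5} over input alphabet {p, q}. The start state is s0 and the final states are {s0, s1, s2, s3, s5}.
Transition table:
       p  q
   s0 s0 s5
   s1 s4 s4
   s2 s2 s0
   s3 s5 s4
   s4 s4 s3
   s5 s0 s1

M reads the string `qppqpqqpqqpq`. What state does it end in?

s0 --q--> s5
s5 --p--> s0
s0 --p--> s0
s0 --q--> s5
s5 --p--> s0
s0 --q--> s5
s5 --q--> s1
s1 --p--> s4
s4 --q--> s3
s3 --q--> s4
s4 --p--> s4
s4 --q--> s3

s3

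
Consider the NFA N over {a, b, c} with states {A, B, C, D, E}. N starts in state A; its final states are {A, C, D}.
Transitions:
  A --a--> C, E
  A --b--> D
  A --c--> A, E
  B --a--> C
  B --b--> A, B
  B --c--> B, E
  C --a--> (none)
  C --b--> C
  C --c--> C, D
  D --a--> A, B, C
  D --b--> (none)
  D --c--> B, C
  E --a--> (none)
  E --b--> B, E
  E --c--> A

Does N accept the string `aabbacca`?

Start: {A}
read a: {C, E}
read a: {}
The reachable set is empty and stays empty for the remaining 6 symbols.
Reachable ∩ accepting = {} — empty.

rejected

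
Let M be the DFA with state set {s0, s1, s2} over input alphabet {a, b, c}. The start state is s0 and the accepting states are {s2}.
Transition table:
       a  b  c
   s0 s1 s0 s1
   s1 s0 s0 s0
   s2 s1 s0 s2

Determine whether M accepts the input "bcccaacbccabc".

rejected

s0 --b--> s0
s0 --c--> s1
s1 --c--> s0
s0 --c--> s1
s1 --a--> s0
s0 --a--> s1
s1 --c--> s0
s0 --b--> s0
s0 --c--> s1
s1 --c--> s0
s0 --a--> s1
s1 --b--> s0
s0 --c--> s1
End in state s1, which is not an accepting state.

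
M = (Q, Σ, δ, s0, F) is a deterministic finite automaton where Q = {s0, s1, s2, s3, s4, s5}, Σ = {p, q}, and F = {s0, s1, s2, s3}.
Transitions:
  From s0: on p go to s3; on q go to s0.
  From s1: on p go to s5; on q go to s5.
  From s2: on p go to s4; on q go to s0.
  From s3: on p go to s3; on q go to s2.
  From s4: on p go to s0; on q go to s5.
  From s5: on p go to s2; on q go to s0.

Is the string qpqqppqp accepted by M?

rejected

s0 --q--> s0
s0 --p--> s3
s3 --q--> s2
s2 --q--> s0
s0 --p--> s3
s3 --p--> s3
s3 --q--> s2
s2 --p--> s4
End in state s4, which is not an accepting state.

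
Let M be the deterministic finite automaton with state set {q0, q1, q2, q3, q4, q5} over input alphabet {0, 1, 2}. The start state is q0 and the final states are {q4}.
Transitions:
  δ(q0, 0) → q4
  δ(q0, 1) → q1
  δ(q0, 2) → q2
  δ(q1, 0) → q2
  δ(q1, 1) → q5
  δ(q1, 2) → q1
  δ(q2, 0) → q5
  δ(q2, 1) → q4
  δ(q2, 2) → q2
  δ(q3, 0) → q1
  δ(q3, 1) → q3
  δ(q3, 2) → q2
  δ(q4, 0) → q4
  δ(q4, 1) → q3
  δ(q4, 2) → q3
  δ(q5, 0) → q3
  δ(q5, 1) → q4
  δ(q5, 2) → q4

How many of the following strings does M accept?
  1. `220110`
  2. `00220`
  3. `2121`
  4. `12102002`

`220110`: rejected
`00220`: rejected
`2121`: rejected
`12102002`: rejected

0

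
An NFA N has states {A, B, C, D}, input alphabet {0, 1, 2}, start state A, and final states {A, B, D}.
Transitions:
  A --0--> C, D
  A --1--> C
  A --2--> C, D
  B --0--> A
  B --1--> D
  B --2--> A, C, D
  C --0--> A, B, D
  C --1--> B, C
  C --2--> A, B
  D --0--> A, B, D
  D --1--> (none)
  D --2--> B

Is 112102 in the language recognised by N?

Start: {A}
read 1: {C}
read 1: {B, C}
read 2: {A, B, C, D}
read 1: {B, C, D}
read 0: {A, B, D}
read 2: {A, B, C, D}
Reachable ∩ accepting = {A, B, D} — nonempty.

accepted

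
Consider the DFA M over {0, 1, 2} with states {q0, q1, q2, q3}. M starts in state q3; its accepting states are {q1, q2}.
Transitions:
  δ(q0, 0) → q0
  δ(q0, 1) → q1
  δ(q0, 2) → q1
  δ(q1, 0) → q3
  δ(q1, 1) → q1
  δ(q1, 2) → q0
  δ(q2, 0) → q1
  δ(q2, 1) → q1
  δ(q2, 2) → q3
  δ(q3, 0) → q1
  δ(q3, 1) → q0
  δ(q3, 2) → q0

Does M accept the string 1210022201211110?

rejected

q3 --1--> q0
q0 --2--> q1
q1 --1--> q1
q1 --0--> q3
q3 --0--> q1
q1 --2--> q0
q0 --2--> q1
q1 --2--> q0
q0 --0--> q0
q0 --1--> q1
q1 --2--> q0
q0 --1--> q1
q1 --1--> q1
q1 --1--> q1
q1 --1--> q1
q1 --0--> q3
End in state q3, which is not an accepting state.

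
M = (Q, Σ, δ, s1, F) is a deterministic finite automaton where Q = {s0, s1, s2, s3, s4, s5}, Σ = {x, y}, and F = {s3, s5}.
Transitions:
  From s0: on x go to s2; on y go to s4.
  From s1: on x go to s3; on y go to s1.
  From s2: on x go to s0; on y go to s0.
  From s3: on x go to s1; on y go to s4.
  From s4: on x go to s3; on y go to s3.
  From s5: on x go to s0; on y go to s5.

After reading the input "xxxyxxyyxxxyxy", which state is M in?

s4

s1 --x--> s3
s3 --x--> s1
s1 --x--> s3
s3 --y--> s4
s4 --x--> s3
s3 --x--> s1
s1 --y--> s1
s1 --y--> s1
s1 --x--> s3
s3 --x--> s1
s1 --x--> s3
s3 --y--> s4
s4 --x--> s3
s3 --y--> s4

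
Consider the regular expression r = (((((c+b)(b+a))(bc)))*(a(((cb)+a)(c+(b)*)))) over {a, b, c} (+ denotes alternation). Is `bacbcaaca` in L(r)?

No split of bacbcaaca into u·v has ((((c+b)(b+a))(bc)))* matching u and (a(((cb)+a)(c+(b)*))) matching v.

no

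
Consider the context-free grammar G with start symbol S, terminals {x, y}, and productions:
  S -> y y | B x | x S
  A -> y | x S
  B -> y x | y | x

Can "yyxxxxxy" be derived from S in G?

no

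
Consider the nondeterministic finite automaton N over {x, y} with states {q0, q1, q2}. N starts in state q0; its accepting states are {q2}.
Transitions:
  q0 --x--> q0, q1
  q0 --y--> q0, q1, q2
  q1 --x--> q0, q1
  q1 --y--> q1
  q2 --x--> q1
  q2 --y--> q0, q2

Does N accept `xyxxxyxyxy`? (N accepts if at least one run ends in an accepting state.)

accepted

Start: {q0}
read x: {q0, q1}
read y: {q0, q1, q2}
read x: {q0, q1}
read x: {q0, q1}
read x: {q0, q1}
read y: {q0, q1, q2}
read x: {q0, q1}
read y: {q0, q1, q2}
read x: {q0, q1}
read y: {q0, q1, q2}
Reachable ∩ accepting = {q2} — nonempty.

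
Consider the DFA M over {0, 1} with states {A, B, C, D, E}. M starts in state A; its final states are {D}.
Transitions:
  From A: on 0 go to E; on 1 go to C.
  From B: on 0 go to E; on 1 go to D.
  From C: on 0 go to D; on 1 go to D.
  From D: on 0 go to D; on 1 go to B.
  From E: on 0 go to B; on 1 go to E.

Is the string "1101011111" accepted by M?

rejected

A --1--> C
C --1--> D
D --0--> D
D --1--> B
B --0--> E
E --1--> E
E --1--> E
E --1--> E
E --1--> E
E --1--> E
End in state E, which is not an accepting state.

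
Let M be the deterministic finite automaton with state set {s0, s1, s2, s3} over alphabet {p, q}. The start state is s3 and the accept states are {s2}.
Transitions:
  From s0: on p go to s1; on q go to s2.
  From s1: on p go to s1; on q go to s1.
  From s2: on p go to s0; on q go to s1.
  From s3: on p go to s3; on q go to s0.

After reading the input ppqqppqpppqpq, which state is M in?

s3 --p--> s3
s3 --p--> s3
s3 --q--> s0
s0 --q--> s2
s2 --p--> s0
s0 --p--> s1
s1 --q--> s1
s1 --p--> s1
s1 --p--> s1
s1 --p--> s1
s1 --q--> s1
s1 --p--> s1
s1 --q--> s1

s1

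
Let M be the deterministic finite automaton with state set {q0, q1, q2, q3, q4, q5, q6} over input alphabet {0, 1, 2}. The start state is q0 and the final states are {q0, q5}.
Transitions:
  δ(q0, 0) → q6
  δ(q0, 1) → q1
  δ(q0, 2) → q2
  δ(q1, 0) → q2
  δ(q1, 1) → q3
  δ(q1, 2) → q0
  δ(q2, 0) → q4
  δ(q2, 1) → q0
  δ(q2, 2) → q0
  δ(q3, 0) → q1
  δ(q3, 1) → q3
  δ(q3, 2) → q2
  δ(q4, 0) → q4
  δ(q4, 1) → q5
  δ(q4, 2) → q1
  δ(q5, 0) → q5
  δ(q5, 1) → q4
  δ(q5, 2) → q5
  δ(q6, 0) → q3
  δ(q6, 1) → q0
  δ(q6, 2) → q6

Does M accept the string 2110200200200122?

accepted

q0 --2--> q2
q2 --1--> q0
q0 --1--> q1
q1 --0--> q2
q2 --2--> q0
q0 --0--> q6
q6 --0--> q3
q3 --2--> q2
q2 --0--> q4
q4 --0--> q4
q4 --2--> q1
q1 --0--> q2
q2 --0--> q4
q4 --1--> q5
q5 --2--> q5
q5 --2--> q5
End in state q5, which is an accepting state.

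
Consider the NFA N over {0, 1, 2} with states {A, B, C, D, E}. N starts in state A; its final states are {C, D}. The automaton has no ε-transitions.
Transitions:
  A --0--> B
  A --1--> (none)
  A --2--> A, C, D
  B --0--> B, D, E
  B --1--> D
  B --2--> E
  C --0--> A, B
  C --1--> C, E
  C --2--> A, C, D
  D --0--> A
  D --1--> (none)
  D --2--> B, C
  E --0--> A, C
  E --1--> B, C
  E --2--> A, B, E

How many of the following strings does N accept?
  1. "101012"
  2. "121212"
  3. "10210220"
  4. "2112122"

1

"101012": rejected
"121212": rejected
"10210220": rejected
"2112122": accepted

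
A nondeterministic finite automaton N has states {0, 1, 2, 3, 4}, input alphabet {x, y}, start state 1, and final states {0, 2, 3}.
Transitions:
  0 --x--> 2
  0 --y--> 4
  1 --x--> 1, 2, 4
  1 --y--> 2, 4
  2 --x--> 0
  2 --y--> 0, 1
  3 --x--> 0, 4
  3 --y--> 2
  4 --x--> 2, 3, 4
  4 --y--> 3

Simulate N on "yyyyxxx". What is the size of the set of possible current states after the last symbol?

5

Start: {1}
read y: {2, 4}
read y: {0, 1, 3}
read y: {2, 4}
read y: {0, 1, 3}
read x: {0, 1, 2, 4}
read x: {0, 1, 2, 3, 4}
read x: {0, 1, 2, 3, 4}
Final reachable set {0, 1, 2, 3, 4} has 5 states.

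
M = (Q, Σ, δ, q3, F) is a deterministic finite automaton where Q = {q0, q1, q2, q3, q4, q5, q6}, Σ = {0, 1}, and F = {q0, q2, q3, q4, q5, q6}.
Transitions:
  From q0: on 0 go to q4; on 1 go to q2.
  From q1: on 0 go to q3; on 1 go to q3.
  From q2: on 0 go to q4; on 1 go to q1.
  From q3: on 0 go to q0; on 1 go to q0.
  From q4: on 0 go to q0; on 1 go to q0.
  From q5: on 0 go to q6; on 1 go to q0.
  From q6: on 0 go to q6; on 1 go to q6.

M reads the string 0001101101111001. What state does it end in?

q3 --0--> q0
q0 --0--> q4
q4 --0--> q0
q0 --1--> q2
q2 --1--> q1
q1 --0--> q3
q3 --1--> q0
q0 --1--> q2
q2 --0--> q4
q4 --1--> q0
q0 --1--> q2
q2 --1--> q1
q1 --1--> q3
q3 --0--> q0
q0 --0--> q4
q4 --1--> q0

q0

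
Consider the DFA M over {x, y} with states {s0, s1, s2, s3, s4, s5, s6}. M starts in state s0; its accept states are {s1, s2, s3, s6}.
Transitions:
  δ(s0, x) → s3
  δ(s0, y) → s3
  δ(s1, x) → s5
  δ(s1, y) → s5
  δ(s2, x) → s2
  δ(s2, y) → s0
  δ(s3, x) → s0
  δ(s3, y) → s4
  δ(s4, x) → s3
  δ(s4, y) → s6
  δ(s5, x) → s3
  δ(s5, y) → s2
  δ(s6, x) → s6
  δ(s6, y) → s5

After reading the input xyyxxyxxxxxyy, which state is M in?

s6

s0 --x--> s3
s3 --y--> s4
s4 --y--> s6
s6 --x--> s6
s6 --x--> s6
s6 --y--> s5
s5 --x--> s3
s3 --x--> s0
s0 --x--> s3
s3 --x--> s0
s0 --x--> s3
s3 --y--> s4
s4 --y--> s6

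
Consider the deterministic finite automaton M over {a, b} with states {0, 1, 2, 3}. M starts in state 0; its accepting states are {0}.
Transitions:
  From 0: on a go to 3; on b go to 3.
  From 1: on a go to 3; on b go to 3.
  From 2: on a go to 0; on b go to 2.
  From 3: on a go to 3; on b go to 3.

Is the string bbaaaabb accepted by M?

rejected

0 --b--> 3
3 --b--> 3
3 --a--> 3
3 --a--> 3
3 --a--> 3
3 --a--> 3
3 --b--> 3
3 --b--> 3
End in state 3, which is not an accepting state.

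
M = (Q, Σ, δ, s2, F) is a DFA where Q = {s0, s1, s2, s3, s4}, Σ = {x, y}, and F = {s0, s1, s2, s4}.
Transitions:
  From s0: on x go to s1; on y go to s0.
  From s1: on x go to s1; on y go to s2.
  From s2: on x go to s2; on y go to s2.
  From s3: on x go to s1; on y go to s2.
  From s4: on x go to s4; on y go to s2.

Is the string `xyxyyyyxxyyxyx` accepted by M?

accepted

s2 --x--> s2
s2 --y--> s2
s2 --x--> s2
s2 --y--> s2
s2 --y--> s2
s2 --y--> s2
s2 --y--> s2
s2 --x--> s2
s2 --x--> s2
s2 --y--> s2
s2 --y--> s2
s2 --x--> s2
s2 --y--> s2
s2 --x--> s2
End in state s2, which is an accepting state.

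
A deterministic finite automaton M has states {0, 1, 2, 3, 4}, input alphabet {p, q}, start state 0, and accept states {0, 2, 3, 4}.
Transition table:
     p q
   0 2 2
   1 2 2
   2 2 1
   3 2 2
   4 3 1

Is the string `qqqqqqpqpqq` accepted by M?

0 --q--> 2
2 --q--> 1
1 --q--> 2
2 --q--> 1
1 --q--> 2
2 --q--> 1
1 --p--> 2
2 --q--> 1
1 --p--> 2
2 --q--> 1
1 --q--> 2
End in state 2, which is an accepting state.

accepted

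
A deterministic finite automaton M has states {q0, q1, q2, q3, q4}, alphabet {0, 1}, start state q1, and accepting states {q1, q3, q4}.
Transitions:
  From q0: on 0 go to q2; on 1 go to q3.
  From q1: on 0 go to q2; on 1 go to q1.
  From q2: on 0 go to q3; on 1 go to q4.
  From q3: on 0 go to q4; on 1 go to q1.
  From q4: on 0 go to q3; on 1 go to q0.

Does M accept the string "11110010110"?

q1 --1--> q1
q1 --1--> q1
q1 --1--> q1
q1 --1--> q1
q1 --0--> q2
q2 --0--> q3
q3 --1--> q1
q1 --0--> q2
q2 --1--> q4
q4 --1--> q0
q0 --0--> q2
End in state q2, which is not an accepting state.

rejected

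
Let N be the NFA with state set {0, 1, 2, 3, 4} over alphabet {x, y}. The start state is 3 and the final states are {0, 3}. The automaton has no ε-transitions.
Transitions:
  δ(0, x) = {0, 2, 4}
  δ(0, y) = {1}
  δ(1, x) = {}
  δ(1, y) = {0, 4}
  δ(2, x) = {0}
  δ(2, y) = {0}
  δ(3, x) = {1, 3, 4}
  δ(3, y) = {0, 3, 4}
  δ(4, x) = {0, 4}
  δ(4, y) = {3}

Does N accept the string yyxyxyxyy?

accepted

Start: {3}
read y: {0, 3, 4}
read y: {0, 1, 3, 4}
read x: {0, 1, 2, 3, 4}
read y: {0, 1, 3, 4}
read x: {0, 1, 2, 3, 4}
read y: {0, 1, 3, 4}
read x: {0, 1, 2, 3, 4}
read y: {0, 1, 3, 4}
read y: {0, 1, 3, 4}
Reachable ∩ accepting = {0, 3} — nonempty.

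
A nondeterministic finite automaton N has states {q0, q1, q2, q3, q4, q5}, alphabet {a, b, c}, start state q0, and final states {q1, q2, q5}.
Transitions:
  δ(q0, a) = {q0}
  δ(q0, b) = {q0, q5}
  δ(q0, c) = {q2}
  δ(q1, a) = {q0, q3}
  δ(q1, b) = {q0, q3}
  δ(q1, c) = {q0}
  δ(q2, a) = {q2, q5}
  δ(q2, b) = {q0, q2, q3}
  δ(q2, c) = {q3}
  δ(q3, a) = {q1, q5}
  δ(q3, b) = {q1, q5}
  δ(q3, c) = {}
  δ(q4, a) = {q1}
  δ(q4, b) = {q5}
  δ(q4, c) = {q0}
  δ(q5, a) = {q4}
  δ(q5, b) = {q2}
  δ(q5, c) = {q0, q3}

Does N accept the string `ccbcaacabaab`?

Start: {q0}
read c: {q2}
read c: {q3}
read b: {q1, q5}
read c: {q0, q3}
read a: {q0, q1, q5}
read a: {q0, q3, q4}
read c: {q0, q2}
read a: {q0, q2, q5}
read b: {q0, q2, q3, q5}
read a: {q0, q1, q2, q4, q5}
read a: {q0, q1, q2, q3, q4, q5}
read b: {q0, q1, q2, q3, q5}
Reachable ∩ accepting = {q1, q2, q5} — nonempty.

accepted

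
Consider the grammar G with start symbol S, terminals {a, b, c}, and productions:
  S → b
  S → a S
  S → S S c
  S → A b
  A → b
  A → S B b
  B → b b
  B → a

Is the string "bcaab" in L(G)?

no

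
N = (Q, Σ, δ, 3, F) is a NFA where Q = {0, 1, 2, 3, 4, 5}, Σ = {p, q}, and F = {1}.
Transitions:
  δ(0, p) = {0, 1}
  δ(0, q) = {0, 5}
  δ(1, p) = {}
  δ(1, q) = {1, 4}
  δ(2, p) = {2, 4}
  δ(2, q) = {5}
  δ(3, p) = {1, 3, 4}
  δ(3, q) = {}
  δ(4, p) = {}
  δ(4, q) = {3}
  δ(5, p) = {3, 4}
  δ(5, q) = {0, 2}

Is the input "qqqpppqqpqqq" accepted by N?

rejected

Start: {3}
read q: {}
The reachable set is empty and stays empty for the remaining 11 symbols.
Reachable ∩ accepting = {} — empty.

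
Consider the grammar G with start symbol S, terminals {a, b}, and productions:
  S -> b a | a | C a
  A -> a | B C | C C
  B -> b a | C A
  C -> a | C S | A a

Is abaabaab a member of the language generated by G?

no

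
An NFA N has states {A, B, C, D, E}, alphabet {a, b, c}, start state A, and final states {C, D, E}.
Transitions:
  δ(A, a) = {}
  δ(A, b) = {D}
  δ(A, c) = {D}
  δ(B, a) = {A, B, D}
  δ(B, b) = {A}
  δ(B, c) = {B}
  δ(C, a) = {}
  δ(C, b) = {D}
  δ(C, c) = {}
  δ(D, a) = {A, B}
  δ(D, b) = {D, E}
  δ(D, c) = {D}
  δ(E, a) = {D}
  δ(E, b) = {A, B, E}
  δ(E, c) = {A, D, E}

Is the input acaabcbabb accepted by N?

Start: {A}
read a: {}
The reachable set is empty and stays empty for the remaining 9 symbols.
Reachable ∩ accepting = {} — empty.

rejected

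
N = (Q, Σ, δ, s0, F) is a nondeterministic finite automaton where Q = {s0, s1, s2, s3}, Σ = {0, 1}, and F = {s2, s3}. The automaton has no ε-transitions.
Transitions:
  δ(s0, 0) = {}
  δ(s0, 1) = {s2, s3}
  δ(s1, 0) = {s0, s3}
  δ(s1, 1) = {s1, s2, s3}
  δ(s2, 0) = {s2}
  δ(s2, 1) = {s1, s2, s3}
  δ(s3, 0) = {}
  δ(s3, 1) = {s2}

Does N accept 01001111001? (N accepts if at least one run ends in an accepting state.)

Start: {s0}
read 0: {}
The reachable set is empty and stays empty for the remaining 10 symbols.
Reachable ∩ accepting = {} — empty.

rejected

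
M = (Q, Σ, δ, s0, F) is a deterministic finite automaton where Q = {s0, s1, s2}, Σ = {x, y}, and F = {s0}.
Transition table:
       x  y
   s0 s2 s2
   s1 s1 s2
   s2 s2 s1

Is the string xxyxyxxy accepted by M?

s0 --x--> s2
s2 --x--> s2
s2 --y--> s1
s1 --x--> s1
s1 --y--> s2
s2 --x--> s2
s2 --x--> s2
s2 --y--> s1
End in state s1, which is not an accepting state.

rejected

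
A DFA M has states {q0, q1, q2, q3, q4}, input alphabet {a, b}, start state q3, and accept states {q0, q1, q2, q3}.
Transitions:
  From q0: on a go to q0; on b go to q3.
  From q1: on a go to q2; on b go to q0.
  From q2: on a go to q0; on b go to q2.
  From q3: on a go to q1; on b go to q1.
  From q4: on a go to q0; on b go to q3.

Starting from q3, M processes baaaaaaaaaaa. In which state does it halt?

q0

q3 --b--> q1
q1 --a--> q2
q2 --a--> q0
q0 --a--> q0
q0 --a--> q0
q0 --a--> q0
q0 --a--> q0
q0 --a--> q0
q0 --a--> q0
q0 --a--> q0
q0 --a--> q0
q0 --a--> q0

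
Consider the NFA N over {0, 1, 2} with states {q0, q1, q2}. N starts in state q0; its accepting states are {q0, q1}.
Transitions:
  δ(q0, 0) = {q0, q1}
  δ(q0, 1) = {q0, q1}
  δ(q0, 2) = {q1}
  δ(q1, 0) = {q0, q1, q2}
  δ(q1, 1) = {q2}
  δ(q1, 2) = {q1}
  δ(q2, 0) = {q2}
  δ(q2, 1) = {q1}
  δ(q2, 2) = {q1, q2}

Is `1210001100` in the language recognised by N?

Start: {q0}
read 1: {q0, q1}
read 2: {q1}
read 1: {q2}
read 0: {q2}
read 0: {q2}
read 0: {q2}
read 1: {q1}
read 1: {q2}
read 0: {q2}
read 0: {q2}
Reachable ∩ accepting = {} — empty.

rejected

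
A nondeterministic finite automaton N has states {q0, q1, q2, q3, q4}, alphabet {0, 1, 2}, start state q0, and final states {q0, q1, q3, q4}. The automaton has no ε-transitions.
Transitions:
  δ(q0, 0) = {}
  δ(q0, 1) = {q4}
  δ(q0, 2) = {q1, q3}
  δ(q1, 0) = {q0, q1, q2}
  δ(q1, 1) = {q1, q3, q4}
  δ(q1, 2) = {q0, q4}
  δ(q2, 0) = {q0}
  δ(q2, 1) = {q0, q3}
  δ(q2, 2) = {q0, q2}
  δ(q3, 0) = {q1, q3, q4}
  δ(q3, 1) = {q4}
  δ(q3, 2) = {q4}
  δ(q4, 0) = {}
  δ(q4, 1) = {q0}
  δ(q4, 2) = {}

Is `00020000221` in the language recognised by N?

rejected

Start: {q0}
read 0: {}
The reachable set is empty and stays empty for the remaining 10 symbols.
Reachable ∩ accepting = {} — empty.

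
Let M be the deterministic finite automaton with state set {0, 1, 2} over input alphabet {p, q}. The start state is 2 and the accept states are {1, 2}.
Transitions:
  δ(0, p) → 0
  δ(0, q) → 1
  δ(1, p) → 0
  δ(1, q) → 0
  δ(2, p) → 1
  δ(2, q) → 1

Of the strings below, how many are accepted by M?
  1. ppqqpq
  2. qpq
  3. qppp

2

ppqqpq: accepted
qpq: accepted
qppp: rejected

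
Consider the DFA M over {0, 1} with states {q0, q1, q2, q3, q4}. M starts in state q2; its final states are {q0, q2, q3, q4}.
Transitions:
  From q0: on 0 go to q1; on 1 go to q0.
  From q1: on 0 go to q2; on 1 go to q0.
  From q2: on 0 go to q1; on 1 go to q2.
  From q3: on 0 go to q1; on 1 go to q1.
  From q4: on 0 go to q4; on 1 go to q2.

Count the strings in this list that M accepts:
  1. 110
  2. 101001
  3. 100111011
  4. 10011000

2

110: rejected
101001: accepted
100111011: accepted
10011000: rejected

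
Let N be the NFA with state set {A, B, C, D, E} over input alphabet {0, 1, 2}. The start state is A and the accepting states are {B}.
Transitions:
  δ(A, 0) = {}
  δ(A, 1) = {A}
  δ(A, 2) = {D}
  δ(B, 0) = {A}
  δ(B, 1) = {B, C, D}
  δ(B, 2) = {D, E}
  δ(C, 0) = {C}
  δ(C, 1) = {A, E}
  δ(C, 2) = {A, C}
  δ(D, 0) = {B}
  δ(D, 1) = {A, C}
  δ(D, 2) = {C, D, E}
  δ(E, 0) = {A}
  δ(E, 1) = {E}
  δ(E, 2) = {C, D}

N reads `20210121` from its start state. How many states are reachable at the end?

Start: {A}
read 2: {D}
read 0: {B}
read 2: {D, E}
read 1: {A, C, E}
read 0: {A, C}
read 1: {A, E}
read 2: {C, D}
read 1: {A, C, E}
Final reachable set {A, C, E} has 3 states.

3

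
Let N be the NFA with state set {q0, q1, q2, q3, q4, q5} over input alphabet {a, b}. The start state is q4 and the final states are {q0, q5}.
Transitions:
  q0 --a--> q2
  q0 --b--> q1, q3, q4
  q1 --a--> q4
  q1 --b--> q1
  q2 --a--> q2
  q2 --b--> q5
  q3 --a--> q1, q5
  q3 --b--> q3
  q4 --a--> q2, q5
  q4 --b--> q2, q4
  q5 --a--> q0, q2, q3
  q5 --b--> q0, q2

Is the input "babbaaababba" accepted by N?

accepted

Start: {q4}
read b: {q2, q4}
read a: {q2, q5}
read b: {q0, q2, q5}
read b: {q0, q1, q2, q3, q4, q5}
read a: {q0, q1, q2, q3, q4, q5}
read a: {q0, q1, q2, q3, q4, q5}
read a: {q0, q1, q2, q3, q4, q5}
read b: {q0, q1, q2, q3, q4, q5}
read a: {q0, q1, q2, q3, q4, q5}
read b: {q0, q1, q2, q3, q4, q5}
read b: {q0, q1, q2, q3, q4, q5}
read a: {q0, q1, q2, q3, q4, q5}
Reachable ∩ accepting = {q0, q5} — nonempty.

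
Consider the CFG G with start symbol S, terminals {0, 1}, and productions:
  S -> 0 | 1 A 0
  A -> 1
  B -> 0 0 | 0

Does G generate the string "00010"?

no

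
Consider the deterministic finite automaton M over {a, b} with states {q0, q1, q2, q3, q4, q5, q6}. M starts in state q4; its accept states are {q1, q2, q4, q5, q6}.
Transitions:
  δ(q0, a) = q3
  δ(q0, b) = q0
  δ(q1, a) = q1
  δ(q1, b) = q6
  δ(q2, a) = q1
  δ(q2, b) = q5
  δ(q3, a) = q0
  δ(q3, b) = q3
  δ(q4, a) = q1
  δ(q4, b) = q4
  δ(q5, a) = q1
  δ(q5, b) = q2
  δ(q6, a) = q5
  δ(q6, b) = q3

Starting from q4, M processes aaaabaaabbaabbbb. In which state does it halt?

q4 --a--> q1
q1 --a--> q1
q1 --a--> q1
q1 --a--> q1
q1 --b--> q6
q6 --a--> q5
q5 --a--> q1
q1 --a--> q1
q1 --b--> q6
q6 --b--> q3
q3 --a--> q0
q0 --a--> q3
q3 --b--> q3
q3 --b--> q3
q3 --b--> q3
q3 --b--> q3

q3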